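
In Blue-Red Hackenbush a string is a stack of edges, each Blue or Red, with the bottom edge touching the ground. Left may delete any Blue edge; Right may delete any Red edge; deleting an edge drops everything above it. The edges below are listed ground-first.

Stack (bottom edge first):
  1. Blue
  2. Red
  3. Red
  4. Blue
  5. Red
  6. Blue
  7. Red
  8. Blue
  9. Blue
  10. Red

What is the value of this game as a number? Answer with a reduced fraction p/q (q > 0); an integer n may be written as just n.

173/512

1 of 10 · B · max L 0 · min R +∞ — 1
2 of 10 · BR · max L 0 · min R 1 — 1/2
3 of 10 · BRR · max L 0 · min R 1/2 — 1/4
4 of 10 · BRRB · max L 1/4 · min R 1/2 — 3/8
5 of 10 · BRRBR · max L 1/4 · min R 3/8 — 5/16
6 of 10 · BRRBRB · max L 5/16 · min R 3/8 — 11/32
7 of 10 · BRRBRBR · max L 5/16 · min R 11/32 — 21/64
8 of 10 · BRRBRBRB · max L 21/64 · min R 11/32 — 43/128
9 of 10 · BRRBRBRBB · max L 43/128 · min R 11/32 — 87/256
10 of 10 · BRRBRBRBBR · max L 43/128 · min R 87/256 — 173/512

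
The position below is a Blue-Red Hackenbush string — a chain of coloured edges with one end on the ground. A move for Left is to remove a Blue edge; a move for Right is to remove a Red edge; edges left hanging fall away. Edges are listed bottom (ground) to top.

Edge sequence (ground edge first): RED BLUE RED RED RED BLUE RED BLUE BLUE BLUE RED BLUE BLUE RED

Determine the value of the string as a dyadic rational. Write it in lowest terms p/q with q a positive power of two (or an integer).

Prefix values for RED BLUE RED RED RED BLUE RED BLUE BLUE BLUE RED BLUE BLUE RED via {L|R} + simplicity:
value_1 [R]  L=[(no moves)]  R=[0]  so -1
value_2 [RB]  L=[-1]  R=[0]  so -1/2
value_3 [RBR]  L=[-1]  R=[-1/2,0]  so -3/4
value_4 [RBRR]  L=[-1]  R=[-3/4,-1/2,0]  so -7/8
value_5 [RBRRR]  L=[-1]  R=[-7/8,-3/4,-1/2,0]  so -15/16
value_6 [RBRRRB]  L=[-1,-15/16]  R=[-7/8,-3/4,-1/2,0]  so -29/32
value_7 [RBRRRBR]  L=[-1,-15/16]  R=[-29/32,-7/8,-3/4,-1/2,0]  so -59/64
value_8 [RBRRRBRB]  L=[-1,-15/16,-59/64]  R=[-29/32,-7/8,-3/4,-1/2,0]  so -117/128
value_9 [RBRRRBRBB]  L=[-1,-15/16,-59/64,-117/128]  R=[-29/32,-7/8,-3/4,-1/2,0]  so -233/256
value_10 [RBRRRBRBBB]  L=[-1,-15/16,-59/64,-117/128,-233/256]  R=[-29/32,-7/8,-3/4,-1/2,0]  so -465/512
value_11 [RBRRRBRBBBR]  L=[-1,-15/16,-59/64,-117/128,-233/256]  R=[-465/512,-29/32,-7/8,-3/4,-1/2,0]  so -931/1024
value_12 [RBRRRBRBBBRB]  L=[-1,-15/16,-59/64,-117/128,-233/256,-931/1024]  R=[-465/512,-29/32,-7/8,-3/4,-1/2,0]  so -1861/2048
value_13 [RBRRRBRBBBRBB]  L=[-1,-15/16,-59/64,-117/128,-233/256,-931/1024,-1861/2048]  R=[-465/512,-29/32,-7/8,-3/4,-1/2,0]  so -3721/4096
value_14 [RBRRRBRBBBRBBR]  L=[-1,-15/16,-59/64,-117/128,-233/256,-931/1024,-1861/2048]  R=[-3721/4096,-465/512,-29/32,-7/8,-3/4,-1/2,0]  so -7443/8192

-7443/8192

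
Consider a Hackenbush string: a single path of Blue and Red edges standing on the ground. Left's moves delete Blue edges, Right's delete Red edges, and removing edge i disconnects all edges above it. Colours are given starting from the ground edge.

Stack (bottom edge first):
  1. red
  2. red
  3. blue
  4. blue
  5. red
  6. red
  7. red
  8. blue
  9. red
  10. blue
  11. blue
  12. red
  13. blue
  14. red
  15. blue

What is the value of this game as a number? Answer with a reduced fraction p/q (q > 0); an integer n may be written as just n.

-11925/8192

Recurse on prefixes of the 15-edge string red red blue blue red red red blue red blue blue red blue red blue:
g_1 [r]  L=[]  R=[0]  ⇒ -1
g_2 [rr]  L=[]  R=[-1,0]  ⇒ -2
g_3 [rrb]  L=[-2]  R=[-1,0]  ⇒ -3/2
g_4 [rrbb]  L=[-2,-3/2]  R=[-1,0]  ⇒ -5/4
g_5 [rrbbr]  L=[-2,-3/2]  R=[-5/4,-1,0]  ⇒ -11/8
g_6 [rrbbrr]  L=[-2,-3/2]  R=[-11/8,-5/4,-1,0]  ⇒ -23/16
g_7 [rrbbrrr]  L=[-2,-3/2]  R=[-23/16,-11/8,-5/4,-1,0]  ⇒ -47/32
g_8 [rrbbrrrb]  L=[-2,-3/2,-47/32]  R=[-23/16,-11/8,-5/4,-1,0]  ⇒ -93/64
g_9 [rrbbrrrbr]  L=[-2,-3/2,-47/32]  R=[-93/64,-23/16,-11/8,-5/4,-1,0]  ⇒ -187/128
g_10 [rrbbrrrbrb]  L=[-2,-3/2,-47/32,-187/128]  R=[-93/64,-23/16,-11/8,-5/4,-1,0]  ⇒ -373/256
g_11 [rrbbrrrbrbb]  L=[-2,-3/2,-47/32,-187/128,-373/256]  R=[-93/64,-23/16,-11/8,-5/4,-1,0]  ⇒ -745/512
g_12 [rrbbrrrbrbbr]  L=[-2,-3/2,-47/32,-187/128,-373/256]  R=[-745/512,-93/64,-23/16,-11/8,-5/4,-1,0]  ⇒ -1491/1024
g_13 [rrbbrrrbrbbrb]  L=[-2,-3/2,-47/32,-187/128,-373/256,-1491/1024]  R=[-745/512,-93/64,-23/16,-11/8,-5/4,-1,0]  ⇒ -2981/2048
g_14 [rrbbrrrbrbbrbr]  L=[-2,-3/2,-47/32,-187/128,-373/256,-1491/1024]  R=[-2981/2048,-745/512,-93/64,-23/16,-11/8,-5/4,-1,0]  ⇒ -5963/4096
g_15 [rrbbrrrbrbbrbrb]  L=[-2,-3/2,-47/32,-187/128,-373/256,-1491/1024,-5963/4096]  R=[-2981/2048,-745/512,-93/64,-23/16,-11/8,-5/4,-1,0]  ⇒ -11925/8192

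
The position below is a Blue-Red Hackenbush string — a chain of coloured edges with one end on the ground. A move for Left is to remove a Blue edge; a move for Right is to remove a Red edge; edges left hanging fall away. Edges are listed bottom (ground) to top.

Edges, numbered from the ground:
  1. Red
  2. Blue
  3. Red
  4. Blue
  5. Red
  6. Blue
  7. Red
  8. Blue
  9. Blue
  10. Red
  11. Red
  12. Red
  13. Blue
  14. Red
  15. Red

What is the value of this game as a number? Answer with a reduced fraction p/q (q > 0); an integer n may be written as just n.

-10871/16384

value_1 [R]  L=[none]  R=[0]  ⇒ -1
value_2 [RB]  L=[-1]  R=[0]  ⇒ -1/2
value_3 [RBR]  L=[-1]  R=[-1/2, 0]  ⇒ -3/4
value_4 [RBRB]  L=[-1, -3/4]  R=[-1/2, 0]  ⇒ -5/8
value_5 [RBRBR]  L=[-1, -3/4]  R=[-5/8, -1/2, 0]  ⇒ -11/16
value_6 [RBRBRB]  L=[-1, -3/4, -11/16]  R=[-5/8, -1/2, 0]  ⇒ -21/32
value_7 [RBRBRBR]  L=[-1, -3/4, -11/16]  R=[-21/32, -5/8, -1/2, 0]  ⇒ -43/64
value_8 [RBRBRBRB]  L=[-1, -3/4, -11/16, -43/64]  R=[-21/32, -5/8, -1/2, 0]  ⇒ -85/128
value_9 [RBRBRBRBB]  L=[-1, -3/4, -11/16, -43/64, -85/128]  R=[-21/32, -5/8, -1/2, 0]  ⇒ -169/256
value_10 [RBRBRBRBBR]  L=[-1, -3/4, -11/16, -43/64, -85/128]  R=[-169/256, -21/32, -5/8, -1/2, 0]  ⇒ -339/512
value_11 [RBRBRBRBBRR]  L=[-1, -3/4, -11/16, -43/64, -85/128]  R=[-339/512, -169/256, -21/32, -5/8, -1/2, 0]  ⇒ -679/1024
value_12 [RBRBRBRBBRRR]  L=[-1, -3/4, -11/16, -43/64, -85/128]  R=[-679/1024, -339/512, -169/256, -21/32, -5/8, -1/2, 0]  ⇒ -1359/2048
value_13 [RBRBRBRBBRRRB]  L=[-1, -3/4, -11/16, -43/64, -85/128, -1359/2048]  R=[-679/1024, -339/512, -169/256, -21/32, -5/8, -1/2, 0]  ⇒ -2717/4096
value_14 [RBRBRBRBBRRRBR]  L=[-1, -3/4, -11/16, -43/64, -85/128, -1359/2048]  R=[-2717/4096, -679/1024, -339/512, -169/256, -21/32, -5/8, -1/2, 0]  ⇒ -5435/8192
value_15 [RBRBRBRBBRRRBRR]  L=[-1, -3/4, -11/16, -43/64, -85/128, -1359/2048]  R=[-5435/8192, -2717/4096, -679/1024, -339/512, -169/256, -21/32, -5/8, -1/2, 0]  ⇒ -10871/16384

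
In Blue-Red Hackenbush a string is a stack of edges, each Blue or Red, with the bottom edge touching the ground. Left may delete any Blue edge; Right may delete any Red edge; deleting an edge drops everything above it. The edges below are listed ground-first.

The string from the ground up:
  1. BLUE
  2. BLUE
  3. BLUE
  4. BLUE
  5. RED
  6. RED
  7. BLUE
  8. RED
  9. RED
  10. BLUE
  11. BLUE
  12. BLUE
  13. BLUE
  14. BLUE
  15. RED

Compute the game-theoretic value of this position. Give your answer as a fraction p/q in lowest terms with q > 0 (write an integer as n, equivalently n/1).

Recurse on prefixes of the 15-edge string BLUE BLUE BLUE BLUE RED RED BLUE RED RED BLUE BLUE BLUE BLUE BLUE RED:
G_1 [B]  L=[0]  R=[—]  → 1
G_2 [BB]  L=[0; 1]  R=[—]  → 2
G_3 [BBB]  L=[0; 1; 2]  R=[—]  → 3
G_4 [BBBB]  L=[0; 1; 2; 3]  R=[—]  → 4
G_5 [BBBBR]  L=[0; 1; 2; 3]  R=[4]  → 7/2
G_6 [BBBBRR]  L=[0; 1; 2; 3]  R=[7/2; 4]  → 13/4
G_7 [BBBBRRB]  L=[0; 1; 2; 3; 13/4]  R=[7/2; 4]  → 27/8
G_8 [BBBBRRBR]  L=[0; 1; 2; 3; 13/4]  R=[27/8; 7/2; 4]  → 53/16
G_9 [BBBBRRBRR]  L=[0; 1; 2; 3; 13/4]  R=[53/16; 27/8; 7/2; 4]  → 105/32
G_10 [BBBBRRBRRB]  L=[0; 1; 2; 3; 13/4; 105/32]  R=[53/16; 27/8; 7/2; 4]  → 211/64
G_11 [BBBBRRBRRBB]  L=[0; 1; 2; 3; 13/4; 105/32; 211/64]  R=[53/16; 27/8; 7/2; 4]  → 423/128
G_12 [BBBBRRBRRBBB]  L=[0; 1; 2; 3; 13/4; 105/32; 211/64; 423/128]  R=[53/16; 27/8; 7/2; 4]  → 847/256
G_13 [BBBBRRBRRBBBB]  L=[0; 1; 2; 3; 13/4; 105/32; 211/64; 423/128; 847/256]  R=[53/16; 27/8; 7/2; 4]  → 1695/512
G_14 [BBBBRRBRRBBBBB]  L=[0; 1; 2; 3; 13/4; 105/32; 211/64; 423/128; 847/256; 1695/512]  R=[53/16; 27/8; 7/2; 4]  → 3391/1024
G_15 [BBBBRRBRRBBBBBR]  L=[0; 1; 2; 3; 13/4; 105/32; 211/64; 423/128; 847/256; 1695/512]  R=[3391/1024; 53/16; 27/8; 7/2; 4]  → 6781/2048

6781/2048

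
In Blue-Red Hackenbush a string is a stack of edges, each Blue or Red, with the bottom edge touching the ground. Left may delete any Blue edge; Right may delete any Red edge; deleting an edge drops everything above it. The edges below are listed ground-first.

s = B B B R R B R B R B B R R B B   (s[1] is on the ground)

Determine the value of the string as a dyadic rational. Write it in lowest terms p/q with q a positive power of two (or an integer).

9575/4096

val(B) = { 0 | none } → 1
val(BB) = { 0; 1 | none } → 2
val(BBB) = { 0; 1; 2 | none } → 3
val(BBBR) = { 0; 1; 2 | 3 } → 5/2
val(BBBRR) = { 0; 1; 2 | 5/2; 3 } → 9/4
val(BBBRRB) = { 0; 1; 2; 9/4 | 5/2; 3 } → 19/8
val(BBBRRBR) = { 0; 1; 2; 9/4 | 19/8; 5/2; 3 } → 37/16
val(BBBRRBRB) = { 0; 1; 2; 9/4; 37/16 | 19/8; 5/2; 3 } → 75/32
val(BBBRRBRBR) = { 0; 1; 2; 9/4; 37/16 | 75/32; 19/8; 5/2; 3 } → 149/64
val(BBBRRBRBRB) = { 0; 1; 2; 9/4; 37/16; 149/64 | 75/32; 19/8; 5/2; 3 } → 299/128
val(BBBRRBRBRBB) = { 0; 1; 2; 9/4; 37/16; 149/64; 299/128 | 75/32; 19/8; 5/2; 3 } → 599/256
val(BBBRRBRBRBBR) = { 0; 1; 2; 9/4; 37/16; 149/64; 299/128 | 599/256; 75/32; 19/8; 5/2; 3 } → 1197/512
val(BBBRRBRBRBBRR) = { 0; 1; 2; 9/4; 37/16; 149/64; 299/128 | 1197/512; 599/256; 75/32; 19/8; 5/2; 3 } → 2393/1024
val(BBBRRBRBRBBRRB) = { 0; 1; 2; 9/4; 37/16; 149/64; 299/128; 2393/1024 | 1197/512; 599/256; 75/32; 19/8; 5/2; 3 } → 4787/2048
val(BBBRRBRBRBBRRBB) = { 0; 1; 2; 9/4; 37/16; 149/64; 299/128; 2393/1024; 4787/2048 | 1197/512; 599/256; 75/32; 19/8; 5/2; 3 } → 9575/4096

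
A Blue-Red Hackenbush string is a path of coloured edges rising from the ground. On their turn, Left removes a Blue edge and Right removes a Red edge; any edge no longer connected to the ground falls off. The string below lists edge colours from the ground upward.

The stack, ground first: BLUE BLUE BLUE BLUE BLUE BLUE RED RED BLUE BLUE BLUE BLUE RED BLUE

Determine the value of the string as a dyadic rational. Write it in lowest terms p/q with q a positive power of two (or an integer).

1403/256

Recurse on prefixes of the 14-edge string BLUE BLUE BLUE BLUE BLUE BLUE RED RED BLUE BLUE BLUE BLUE RED BLUE:
edge 1 of 14 (BLUE): { 0 | (no moves) } -> 1
edge 2 of 14 (BLUE): { 0,1 | (no moves) } -> 2
edge 3 of 14 (BLUE): { 0,1,2 | (no moves) } -> 3
edge 4 of 14 (BLUE): { 0,1,2,3 | (no moves) } -> 4
edge 5 of 14 (BLUE): { 0,1,2,3,4 | (no moves) } -> 5
edge 6 of 14 (BLUE): { 0,1,2,3,4,5 | (no moves) } -> 6
edge 7 of 14 (RED): { 0,1,2,3,4,5 | 6 } -> 11/2
edge 8 of 14 (RED): { 0,1,2,3,4,5 | 11/2,6 } -> 21/4
edge 9 of 14 (BLUE): { 0,1,2,3,4,5,21/4 | 11/2,6 } -> 43/8
edge 10 of 14 (BLUE): { 0,1,2,3,4,5,21/4,43/8 | 11/2,6 } -> 87/16
edge 11 of 14 (BLUE): { 0,1,2,3,4,5,21/4,43/8,87/16 | 11/2,6 } -> 175/32
edge 12 of 14 (BLUE): { 0,1,2,3,4,5,21/4,43/8,87/16,175/32 | 11/2,6 } -> 351/64
edge 13 of 14 (RED): { 0,1,2,3,4,5,21/4,43/8,87/16,175/32 | 351/64,11/2,6 } -> 701/128
edge 14 of 14 (BLUE): { 0,1,2,3,4,5,21/4,43/8,87/16,175/32,701/128 | 351/64,11/2,6 } -> 1403/256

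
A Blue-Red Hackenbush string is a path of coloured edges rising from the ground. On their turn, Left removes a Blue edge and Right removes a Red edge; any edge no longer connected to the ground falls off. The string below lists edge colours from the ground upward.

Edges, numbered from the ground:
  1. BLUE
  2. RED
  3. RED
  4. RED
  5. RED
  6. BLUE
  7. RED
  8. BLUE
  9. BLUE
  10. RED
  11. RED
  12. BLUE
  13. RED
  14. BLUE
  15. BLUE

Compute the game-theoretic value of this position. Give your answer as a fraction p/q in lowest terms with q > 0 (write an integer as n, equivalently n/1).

value_1 [B]  L=[0]  R=[·]  => 1
value_2 [BR]  L=[0]  R=[1]  => 1/2
value_3 [BRR]  L=[0]  R=[1/2; 1]  => 1/4
value_4 [BRRR]  L=[0]  R=[1/4; 1/2; 1]  => 1/8
value_5 [BRRRR]  L=[0]  R=[1/8; 1/4; 1/2; 1]  => 1/16
value_6 [BRRRRB]  L=[0; 1/16]  R=[1/8; 1/4; 1/2; 1]  => 3/32
value_7 [BRRRRBR]  L=[0; 1/16]  R=[3/32; 1/8; 1/4; 1/2; 1]  => 5/64
value_8 [BRRRRBRB]  L=[0; 1/16; 5/64]  R=[3/32; 1/8; 1/4; 1/2; 1]  => 11/128
value_9 [BRRRRBRBB]  L=[0; 1/16; 5/64; 11/128]  R=[3/32; 1/8; 1/4; 1/2; 1]  => 23/256
value_10 [BRRRRBRBBR]  L=[0; 1/16; 5/64; 11/128]  R=[23/256; 3/32; 1/8; 1/4; 1/2; 1]  => 45/512
value_11 [BRRRRBRBBRR]  L=[0; 1/16; 5/64; 11/128]  R=[45/512; 23/256; 3/32; 1/8; 1/4; 1/2; 1]  => 89/1024
value_12 [BRRRRBRBBRRB]  L=[0; 1/16; 5/64; 11/128; 89/1024]  R=[45/512; 23/256; 3/32; 1/8; 1/4; 1/2; 1]  => 179/2048
value_13 [BRRRRBRBBRRBR]  L=[0; 1/16; 5/64; 11/128; 89/1024]  R=[179/2048; 45/512; 23/256; 3/32; 1/8; 1/4; 1/2; 1]  => 357/4096
value_14 [BRRRRBRBBRRBRB]  L=[0; 1/16; 5/64; 11/128; 89/1024; 357/4096]  R=[179/2048; 45/512; 23/256; 3/32; 1/8; 1/4; 1/2; 1]  => 715/8192
value_15 [BRRRRBRBBRRBRBB]  L=[0; 1/16; 5/64; 11/128; 89/1024; 357/4096; 715/8192]  R=[179/2048; 45/512; 23/256; 3/32; 1/8; 1/4; 1/2; 1]  => 1431/16384

1431/16384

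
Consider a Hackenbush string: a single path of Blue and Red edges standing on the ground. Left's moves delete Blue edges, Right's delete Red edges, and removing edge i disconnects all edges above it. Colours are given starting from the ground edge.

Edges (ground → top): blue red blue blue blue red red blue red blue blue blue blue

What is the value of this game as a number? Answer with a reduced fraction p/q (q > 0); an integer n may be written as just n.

Prefix values for blue red blue blue blue red red blue red blue blue blue blue via {L|R} + simplicity:
edge 1 of 13 (blue): { 0 | none } → 1
edge 2 of 13 (red): { 0 | 1 } → 1/2
edge 3 of 13 (blue): { 0 1/2 | 1 } → 3/4
edge 4 of 13 (blue): { 0 1/2 3/4 | 1 } → 7/8
edge 5 of 13 (blue): { 0 1/2 3/4 7/8 | 1 } → 15/16
edge 6 of 13 (red): { 0 1/2 3/4 7/8 | 15/16 1 } → 29/32
edge 7 of 13 (red): { 0 1/2 3/4 7/8 | 29/32 15/16 1 } → 57/64
edge 8 of 13 (blue): { 0 1/2 3/4 7/8 57/64 | 29/32 15/16 1 } → 115/128
edge 9 of 13 (red): { 0 1/2 3/4 7/8 57/64 | 115/128 29/32 15/16 1 } → 229/256
edge 10 of 13 (blue): { 0 1/2 3/4 7/8 57/64 229/256 | 115/128 29/32 15/16 1 } → 459/512
edge 11 of 13 (blue): { 0 1/2 3/4 7/8 57/64 229/256 459/512 | 115/128 29/32 15/16 1 } → 919/1024
edge 12 of 13 (blue): { 0 1/2 3/4 7/8 57/64 229/256 459/512 919/1024 | 115/128 29/32 15/16 1 } → 1839/2048
edge 13 of 13 (blue): { 0 1/2 3/4 7/8 57/64 229/256 459/512 919/1024 1839/2048 | 115/128 29/32 15/16 1 } → 3679/4096

3679/4096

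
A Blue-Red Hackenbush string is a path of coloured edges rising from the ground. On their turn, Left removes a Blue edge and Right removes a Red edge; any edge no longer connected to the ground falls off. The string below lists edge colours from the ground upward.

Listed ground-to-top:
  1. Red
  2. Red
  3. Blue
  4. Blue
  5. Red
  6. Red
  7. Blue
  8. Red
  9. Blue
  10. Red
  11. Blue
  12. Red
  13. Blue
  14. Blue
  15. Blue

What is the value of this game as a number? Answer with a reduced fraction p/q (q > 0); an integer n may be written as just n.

Recurse on prefixes of the 15-edge string Red Red Blue Blue Red Red Blue Red Blue Red Blue Red Blue Blue Blue:
v_1 [R]  L=[·]  R=[0]  so -1
v_2 [RR]  L=[·]  R=[-1,0]  so -2
v_3 [RRB]  L=[-2]  R=[-1,0]  so -3/2
v_4 [RRBB]  L=[-2,-3/2]  R=[-1,0]  so -5/4
v_5 [RRBBR]  L=[-2,-3/2]  R=[-5/4,-1,0]  so -11/8
v_6 [RRBBRR]  L=[-2,-3/2]  R=[-11/8,-5/4,-1,0]  so -23/16
v_7 [RRBBRRB]  L=[-2,-3/2,-23/16]  R=[-11/8,-5/4,-1,0]  so -45/32
v_8 [RRBBRRBR]  L=[-2,-3/2,-23/16]  R=[-45/32,-11/8,-5/4,-1,0]  so -91/64
v_9 [RRBBRRBRB]  L=[-2,-3/2,-23/16,-91/64]  R=[-45/32,-11/8,-5/4,-1,0]  so -181/128
v_10 [RRBBRRBRBR]  L=[-2,-3/2,-23/16,-91/64]  R=[-181/128,-45/32,-11/8,-5/4,-1,0]  so -363/256
v_11 [RRBBRRBRBRB]  L=[-2,-3/2,-23/16,-91/64,-363/256]  R=[-181/128,-45/32,-11/8,-5/4,-1,0]  so -725/512
v_12 [RRBBRRBRBRBR]  L=[-2,-3/2,-23/16,-91/64,-363/256]  R=[-725/512,-181/128,-45/32,-11/8,-5/4,-1,0]  so -1451/1024
v_13 [RRBBRRBRBRBRB]  L=[-2,-3/2,-23/16,-91/64,-363/256,-1451/1024]  R=[-725/512,-181/128,-45/32,-11/8,-5/4,-1,0]  so -2901/2048
v_14 [RRBBRRBRBRBRBB]  L=[-2,-3/2,-23/16,-91/64,-363/256,-1451/1024,-2901/2048]  R=[-725/512,-181/128,-45/32,-11/8,-5/4,-1,0]  so -5801/4096
v_15 [RRBBRRBRBRBRBBB]  L=[-2,-3/2,-23/16,-91/64,-363/256,-1451/1024,-2901/2048,-5801/4096]  R=[-725/512,-181/128,-45/32,-11/8,-5/4,-1,0]  so -11601/8192

-11601/8192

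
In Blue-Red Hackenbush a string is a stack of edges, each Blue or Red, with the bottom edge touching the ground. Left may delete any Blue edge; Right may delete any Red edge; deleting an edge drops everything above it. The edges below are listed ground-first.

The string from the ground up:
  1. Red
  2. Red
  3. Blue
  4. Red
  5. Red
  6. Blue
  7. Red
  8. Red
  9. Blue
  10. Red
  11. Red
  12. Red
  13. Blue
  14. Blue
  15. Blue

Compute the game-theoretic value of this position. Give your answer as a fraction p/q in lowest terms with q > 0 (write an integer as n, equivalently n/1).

-15217/8192

Prefix values for Red Red Blue Red Red Blue Red Red Blue Red Red Red Blue Blue Blue via {L|R} + simplicity:
1 of 15 · R · max L −∞ · min R 0 — -1
2 of 15 · RR · max L −∞ · min R -1 — -2
3 of 15 · RRB · max L -2 · min R -1 — -3/2
4 of 15 · RRBR · max L -2 · min R -3/2 — -7/4
5 of 15 · RRBRR · max L -2 · min R -7/4 — -15/8
6 of 15 · RRBRRB · max L -15/8 · min R -7/4 — -29/16
7 of 15 · RRBRRBR · max L -15/8 · min R -29/16 — -59/32
8 of 15 · RRBRRBRR · max L -15/8 · min R -59/32 — -119/64
9 of 15 · RRBRRBRRB · max L -119/64 · min R -59/32 — -237/128
10 of 15 · RRBRRBRRBR · max L -119/64 · min R -237/128 — -475/256
11 of 15 · RRBRRBRRBRR · max L -119/64 · min R -475/256 — -951/512
12 of 15 · RRBRRBRRBRRR · max L -119/64 · min R -951/512 — -1903/1024
13 of 15 · RRBRRBRRBRRRB · max L -1903/1024 · min R -951/512 — -3805/2048
14 of 15 · RRBRRBRRBRRRBB · max L -3805/2048 · min R -951/512 — -7609/4096
15 of 15 · RRBRRBRRBRRRBBB · max L -7609/4096 · min R -951/512 — -15217/8192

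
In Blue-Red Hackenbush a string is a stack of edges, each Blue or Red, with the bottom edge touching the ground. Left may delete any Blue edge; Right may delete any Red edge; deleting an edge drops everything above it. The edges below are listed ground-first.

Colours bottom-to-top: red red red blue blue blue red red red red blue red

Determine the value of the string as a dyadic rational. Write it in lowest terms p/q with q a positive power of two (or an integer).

-1147/512

Prefix values for red red red blue blue blue red red red red blue red via {L|R} + simplicity:
edge 1 of 12 (red): { ∅ | 0 } = -1
edge 2 of 12 (red): { ∅ | -1, 0 } = -2
edge 3 of 12 (red): { ∅ | -2, -1, 0 } = -3
edge 4 of 12 (blue): { -3 | -2, -1, 0 } = -5/2
edge 5 of 12 (blue): { -3, -5/2 | -2, -1, 0 } = -9/4
edge 6 of 12 (blue): { -3, -5/2, -9/4 | -2, -1, 0 } = -17/8
edge 7 of 12 (red): { -3, -5/2, -9/4 | -17/8, -2, -1, 0 } = -35/16
edge 8 of 12 (red): { -3, -5/2, -9/4 | -35/16, -17/8, -2, -1, 0 } = -71/32
edge 9 of 12 (red): { -3, -5/2, -9/4 | -71/32, -35/16, -17/8, -2, -1, 0 } = -143/64
edge 10 of 12 (red): { -3, -5/2, -9/4 | -143/64, -71/32, -35/16, -17/8, -2, -1, 0 } = -287/128
edge 11 of 12 (blue): { -3, -5/2, -9/4, -287/128 | -143/64, -71/32, -35/16, -17/8, -2, -1, 0 } = -573/256
edge 12 of 12 (red): { -3, -5/2, -9/4, -287/128 | -573/256, -143/64, -71/32, -35/16, -17/8, -2, -1, 0 } = -1147/512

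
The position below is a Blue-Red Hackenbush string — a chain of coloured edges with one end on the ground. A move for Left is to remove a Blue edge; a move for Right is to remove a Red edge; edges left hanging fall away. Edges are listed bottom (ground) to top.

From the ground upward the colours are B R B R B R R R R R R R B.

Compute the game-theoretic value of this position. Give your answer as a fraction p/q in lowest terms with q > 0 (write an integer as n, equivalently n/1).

2563/4096

B: Left { 0 }, Right {  } => simplest 1
BR: Left { 0 }, Right { 1 } => simplest 1/2
BRB: Left { 0; 1/2 }, Right { 1 } => simplest 3/4
BRBR: Left { 0; 1/2 }, Right { 3/4; 1 } => simplest 5/8
BRBRB: Left { 0; 1/2; 5/8 }, Right { 3/4; 1 } => simplest 11/16
BRBRBR: Left { 0; 1/2; 5/8 }, Right { 11/16; 3/4; 1 } => simplest 21/32
BRBRBRR: Left { 0; 1/2; 5/8 }, Right { 21/32; 11/16; 3/4; 1 } => simplest 41/64
BRBRBRRR: Left { 0; 1/2; 5/8 }, Right { 41/64; 21/32; 11/16; 3/4; 1 } => simplest 81/128
BRBRBRRRR: Left { 0; 1/2; 5/8 }, Right { 81/128; 41/64; 21/32; 11/16; 3/4; 1 } => simplest 161/256
BRBRBRRRRR: Left { 0; 1/2; 5/8 }, Right { 161/256; 81/128; 41/64; 21/32; 11/16; 3/4; 1 } => simplest 321/512
BRBRBRRRRRR: Left { 0; 1/2; 5/8 }, Right { 321/512; 161/256; 81/128; 41/64; 21/32; 11/16; 3/4; 1 } => simplest 641/1024
BRBRBRRRRRRR: Left { 0; 1/2; 5/8 }, Right { 641/1024; 321/512; 161/256; 81/128; 41/64; 21/32; 11/16; 3/4; 1 } => simplest 1281/2048
BRBRBRRRRRRRB: Left { 0; 1/2; 5/8; 1281/2048 }, Right { 641/1024; 321/512; 161/256; 81/128; 41/64; 21/32; 11/16; 3/4; 1 } => simplest 2563/4096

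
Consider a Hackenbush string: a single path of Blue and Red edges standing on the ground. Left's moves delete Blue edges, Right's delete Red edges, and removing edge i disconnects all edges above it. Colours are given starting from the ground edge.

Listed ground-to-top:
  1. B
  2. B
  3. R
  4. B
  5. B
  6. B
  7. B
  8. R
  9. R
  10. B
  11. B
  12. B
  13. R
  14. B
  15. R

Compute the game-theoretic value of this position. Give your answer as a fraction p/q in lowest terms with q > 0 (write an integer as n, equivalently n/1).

1 of 15 · B · max L 0 · min R +∞ -> 1
2 of 15 · BB · max L 1 · min R +∞ -> 2
3 of 15 · BBR · max L 1 · min R 2 -> 3/2
4 of 15 · BBRB · max L 3/2 · min R 2 -> 7/4
5 of 15 · BBRBB · max L 7/4 · min R 2 -> 15/8
6 of 15 · BBRBBB · max L 15/8 · min R 2 -> 31/16
7 of 15 · BBRBBBB · max L 31/16 · min R 2 -> 63/32
8 of 15 · BBRBBBBR · max L 31/16 · min R 63/32 -> 125/64
9 of 15 · BBRBBBBRR · max L 31/16 · min R 125/64 -> 249/128
10 of 15 · BBRBBBBRRB · max L 249/128 · min R 125/64 -> 499/256
11 of 15 · BBRBBBBRRBB · max L 499/256 · min R 125/64 -> 999/512
12 of 15 · BBRBBBBRRBBB · max L 999/512 · min R 125/64 -> 1999/1024
13 of 15 · BBRBBBBRRBBBR · max L 999/512 · min R 1999/1024 -> 3997/2048
14 of 15 · BBRBBBBRRBBBRB · max L 3997/2048 · min R 1999/1024 -> 7995/4096
15 of 15 · BBRBBBBRRBBBRBR · max L 3997/2048 · min R 7995/4096 -> 15989/8192

15989/8192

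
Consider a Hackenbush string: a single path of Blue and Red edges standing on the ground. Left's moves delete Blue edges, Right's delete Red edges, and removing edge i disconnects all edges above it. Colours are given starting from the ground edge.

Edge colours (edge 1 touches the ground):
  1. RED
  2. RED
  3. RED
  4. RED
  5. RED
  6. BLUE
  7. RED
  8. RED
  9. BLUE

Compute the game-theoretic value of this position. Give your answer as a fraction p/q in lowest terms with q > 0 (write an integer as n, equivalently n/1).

Build val(s[:k]) for k = 1..9, string s = RED RED RED RED RED BLUE RED RED BLUE.
val(R) = {  | 0 } → -1
val(RR) = {  | -1 0 } → -2
val(RRR) = {  | -2 -1 0 } → -3
val(RRRR) = {  | -3 -2 -1 0 } → -4
val(RRRRR) = {  | -4 -3 -2 -1 0 } → -5
val(RRRRRB) = { -5 | -4 -3 -2 -1 0 } → -9/2
val(RRRRRBR) = { -5 | -9/2 -4 -3 -2 -1 0 } → -19/4
val(RRRRRBRR) = { -5 | -19/4 -9/2 -4 -3 -2 -1 0 } → -39/8
val(RRRRRBRRB) = { -5 -39/8 | -19/4 -9/2 -4 -3 -2 -1 0 } → -77/16

-77/16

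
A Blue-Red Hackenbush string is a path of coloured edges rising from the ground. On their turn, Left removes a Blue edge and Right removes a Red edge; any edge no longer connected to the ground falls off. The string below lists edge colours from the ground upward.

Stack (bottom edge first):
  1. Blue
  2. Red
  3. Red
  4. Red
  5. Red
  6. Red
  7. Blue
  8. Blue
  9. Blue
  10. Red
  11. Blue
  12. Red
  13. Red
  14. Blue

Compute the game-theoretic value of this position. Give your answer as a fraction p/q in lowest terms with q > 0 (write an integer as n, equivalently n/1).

Build g(s[:k]) for k = 1..14, string s = Blue Red Red Red Red Red Blue Blue Blue Red Blue Red Red Blue.
1 of 14 · B · max L 0 · min R +∞ → 1
2 of 14 · BR · max L 0 · min R 1 → 1/2
3 of 14 · BRR · max L 0 · min R 1/2 → 1/4
4 of 14 · BRRR · max L 0 · min R 1/4 → 1/8
5 of 14 · BRRRR · max L 0 · min R 1/8 → 1/16
6 of 14 · BRRRRR · max L 0 · min R 1/16 → 1/32
7 of 14 · BRRRRRB · max L 1/32 · min R 1/16 → 3/64
8 of 14 · BRRRRRBB · max L 3/64 · min R 1/16 → 7/128
9 of 14 · BRRRRRBBB · max L 7/128 · min R 1/16 → 15/256
10 of 14 · BRRRRRBBBR · max L 7/128 · min R 15/256 → 29/512
11 of 14 · BRRRRRBBBRB · max L 29/512 · min R 15/256 → 59/1024
12 of 14 · BRRRRRBBBRBR · max L 29/512 · min R 59/1024 → 117/2048
13 of 14 · BRRRRRBBBRBRR · max L 29/512 · min R 117/2048 → 233/4096
14 of 14 · BRRRRRBBBRBRRB · max L 233/4096 · min R 117/2048 → 467/8192

467/8192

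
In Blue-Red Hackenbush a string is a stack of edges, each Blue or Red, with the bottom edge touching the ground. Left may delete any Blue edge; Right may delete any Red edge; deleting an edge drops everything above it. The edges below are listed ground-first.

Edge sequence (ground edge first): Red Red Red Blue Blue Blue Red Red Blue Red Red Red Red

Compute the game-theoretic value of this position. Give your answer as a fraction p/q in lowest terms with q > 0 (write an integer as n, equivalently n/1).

-2271/1024

val(R) = { · | 0 } => -1
val(RR) = { · | -1; 0 } => -2
val(RRR) = { · | -2; -1; 0 } => -3
val(RRRB) = { -3 | -2; -1; 0 } => -5/2
val(RRRBB) = { -3; -5/2 | -2; -1; 0 } => -9/4
val(RRRBBB) = { -3; -5/2; -9/4 | -2; -1; 0 } => -17/8
val(RRRBBBR) = { -3; -5/2; -9/4 | -17/8; -2; -1; 0 } => -35/16
val(RRRBBBRR) = { -3; -5/2; -9/4 | -35/16; -17/8; -2; -1; 0 } => -71/32
val(RRRBBBRRB) = { -3; -5/2; -9/4; -71/32 | -35/16; -17/8; -2; -1; 0 } => -141/64
val(RRRBBBRRBR) = { -3; -5/2; -9/4; -71/32 | -141/64; -35/16; -17/8; -2; -1; 0 } => -283/128
val(RRRBBBRRBRR) = { -3; -5/2; -9/4; -71/32 | -283/128; -141/64; -35/16; -17/8; -2; -1; 0 } => -567/256
val(RRRBBBRRBRRR) = { -3; -5/2; -9/4; -71/32 | -567/256; -283/128; -141/64; -35/16; -17/8; -2; -1; 0 } => -1135/512
val(RRRBBBRRBRRRR) = { -3; -5/2; -9/4; -71/32 | -1135/512; -567/256; -283/128; -141/64; -35/16; -17/8; -2; -1; 0 } => -2271/1024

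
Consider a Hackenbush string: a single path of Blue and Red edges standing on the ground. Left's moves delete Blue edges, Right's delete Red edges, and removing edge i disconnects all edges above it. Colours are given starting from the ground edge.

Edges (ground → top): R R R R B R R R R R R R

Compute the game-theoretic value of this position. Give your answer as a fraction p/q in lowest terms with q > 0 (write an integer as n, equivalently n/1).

-1023/256

Build val(s[:k]) for k = 1..12, string s = R R R R B R R R R R R R.
val(R) = { · | 0 } = -1
val(RR) = { · | -1, 0 } = -2
val(RRR) = { · | -2, -1, 0 } = -3
val(RRRR) = { · | -3, -2, -1, 0 } = -4
val(RRRRB) = { -4 | -3, -2, -1, 0 } = -7/2
val(RRRRBR) = { -4 | -7/2, -3, -2, -1, 0 } = -15/4
val(RRRRBRR) = { -4 | -15/4, -7/2, -3, -2, -1, 0 } = -31/8
val(RRRRBRRR) = { -4 | -31/8, -15/4, -7/2, -3, -2, -1, 0 } = -63/16
val(RRRRBRRRR) = { -4 | -63/16, -31/8, -15/4, -7/2, -3, -2, -1, 0 } = -127/32
val(RRRRBRRRRR) = { -4 | -127/32, -63/16, -31/8, -15/4, -7/2, -3, -2, -1, 0 } = -255/64
val(RRRRBRRRRRR) = { -4 | -255/64, -127/32, -63/16, -31/8, -15/4, -7/2, -3, -2, -1, 0 } = -511/128
val(RRRRBRRRRRRR) = { -4 | -511/128, -255/64, -127/32, -63/16, -31/8, -15/4, -7/2, -3, -2, -1, 0 } = -1023/256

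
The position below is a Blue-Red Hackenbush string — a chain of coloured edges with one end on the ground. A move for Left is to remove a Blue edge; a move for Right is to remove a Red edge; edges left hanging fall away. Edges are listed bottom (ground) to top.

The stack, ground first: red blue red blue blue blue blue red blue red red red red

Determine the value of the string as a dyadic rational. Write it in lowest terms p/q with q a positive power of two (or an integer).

Recurse on prefixes of the 13-edge string red blue red blue blue blue blue red blue red red red red:
step 1: add red to get r; options L={ · } R={ 0 } gives -1
step 2: add blue to get rb; options L={ -1 } R={ 0 } gives -1/2
step 3: add red to get rbr; options L={ -1 } R={ -1/2, 0 } gives -3/4
step 4: add blue to get rbrb; options L={ -1, -3/4 } R={ -1/2, 0 } gives -5/8
step 5: add blue to get rbrbb; options L={ -1, -3/4, -5/8 } R={ -1/2, 0 } gives -9/16
step 6: add blue to get rbrbbb; options L={ -1, -3/4, -5/8, -9/16 } R={ -1/2, 0 } gives -17/32
step 7: add blue to get rbrbbbb; options L={ -1, -3/4, -5/8, -9/16, -17/32 } R={ -1/2, 0 } gives -33/64
step 8: add red to get rbrbbbbr; options L={ -1, -3/4, -5/8, -9/16, -17/32 } R={ -33/64, -1/2, 0 } gives -67/128
step 9: add blue to get rbrbbbbrb; options L={ -1, -3/4, -5/8, -9/16, -17/32, -67/128 } R={ -33/64, -1/2, 0 } gives -133/256
step 10: add red to get rbrbbbbrbr; options L={ -1, -3/4, -5/8, -9/16, -17/32, -67/128 } R={ -133/256, -33/64, -1/2, 0 } gives -267/512
step 11: add red to get rbrbbbbrbrr; options L={ -1, -3/4, -5/8, -9/16, -17/32, -67/128 } R={ -267/512, -133/256, -33/64, -1/2, 0 } gives -535/1024
step 12: add red to get rbrbbbbrbrrr; options L={ -1, -3/4, -5/8, -9/16, -17/32, -67/128 } R={ -535/1024, -267/512, -133/256, -33/64, -1/2, 0 } gives -1071/2048
step 13: add red to get rbrbbbbrbrrrr; options L={ -1, -3/4, -5/8, -9/16, -17/32, -67/128 } R={ -1071/2048, -535/1024, -267/512, -133/256, -33/64, -1/2, 0 } gives -2143/4096

-2143/4096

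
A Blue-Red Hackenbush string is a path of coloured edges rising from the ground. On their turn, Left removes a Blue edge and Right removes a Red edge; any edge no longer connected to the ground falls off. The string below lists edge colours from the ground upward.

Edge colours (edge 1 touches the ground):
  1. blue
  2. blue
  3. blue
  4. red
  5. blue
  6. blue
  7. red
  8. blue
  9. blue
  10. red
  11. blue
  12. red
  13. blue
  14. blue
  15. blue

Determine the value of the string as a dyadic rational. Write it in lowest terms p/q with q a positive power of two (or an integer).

11695/4096

Recurse on prefixes of the 15-edge string blue blue blue red blue blue red blue blue red blue red blue blue blue:
value(b) = { 0 | (no moves) } ⇒ 1
value(bb) = { 0,1 | (no moves) } ⇒ 2
value(bbb) = { 0,1,2 | (no moves) } ⇒ 3
value(bbbr) = { 0,1,2 | 3 } ⇒ 5/2
value(bbbrb) = { 0,1,2,5/2 | 3 } ⇒ 11/4
value(bbbrbb) = { 0,1,2,5/2,11/4 | 3 } ⇒ 23/8
value(bbbrbbr) = { 0,1,2,5/2,11/4 | 23/8,3 } ⇒ 45/16
value(bbbrbbrb) = { 0,1,2,5/2,11/4,45/16 | 23/8,3 } ⇒ 91/32
value(bbbrbbrbb) = { 0,1,2,5/2,11/4,45/16,91/32 | 23/8,3 } ⇒ 183/64
value(bbbrbbrbbr) = { 0,1,2,5/2,11/4,45/16,91/32 | 183/64,23/8,3 } ⇒ 365/128
value(bbbrbbrbbrb) = { 0,1,2,5/2,11/4,45/16,91/32,365/128 | 183/64,23/8,3 } ⇒ 731/256
value(bbbrbbrbbrbr) = { 0,1,2,5/2,11/4,45/16,91/32,365/128 | 731/256,183/64,23/8,3 } ⇒ 1461/512
value(bbbrbbrbbrbrb) = { 0,1,2,5/2,11/4,45/16,91/32,365/128,1461/512 | 731/256,183/64,23/8,3 } ⇒ 2923/1024
value(bbbrbbrbbrbrbb) = { 0,1,2,5/2,11/4,45/16,91/32,365/128,1461/512,2923/1024 | 731/256,183/64,23/8,3 } ⇒ 5847/2048
value(bbbrbbrbbrbrbbb) = { 0,1,2,5/2,11/4,45/16,91/32,365/128,1461/512,2923/1024,5847/2048 | 731/256,183/64,23/8,3 } ⇒ 11695/4096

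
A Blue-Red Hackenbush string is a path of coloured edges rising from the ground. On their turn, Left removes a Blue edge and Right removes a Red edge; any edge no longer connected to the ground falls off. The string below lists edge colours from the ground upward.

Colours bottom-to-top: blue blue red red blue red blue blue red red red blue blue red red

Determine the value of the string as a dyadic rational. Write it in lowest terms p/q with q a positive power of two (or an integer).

11033/8192

1 of 15 · b · max L 0 · min R +∞ => 1
2 of 15 · bb · max L 1 · min R +∞ => 2
3 of 15 · bbr · max L 1 · min R 2 => 3/2
4 of 15 · bbrr · max L 1 · min R 3/2 => 5/4
5 of 15 · bbrrb · max L 5/4 · min R 3/2 => 11/8
6 of 15 · bbrrbr · max L 5/4 · min R 11/8 => 21/16
7 of 15 · bbrrbrb · max L 21/16 · min R 11/8 => 43/32
8 of 15 · bbrrbrbb · max L 43/32 · min R 11/8 => 87/64
9 of 15 · bbrrbrbbr · max L 43/32 · min R 87/64 => 173/128
10 of 15 · bbrrbrbbrr · max L 43/32 · min R 173/128 => 345/256
11 of 15 · bbrrbrbbrrr · max L 43/32 · min R 345/256 => 689/512
12 of 15 · bbrrbrbbrrrb · max L 689/512 · min R 345/256 => 1379/1024
13 of 15 · bbrrbrbbrrrbb · max L 1379/1024 · min R 345/256 => 2759/2048
14 of 15 · bbrrbrbbrrrbbr · max L 1379/1024 · min R 2759/2048 => 5517/4096
15 of 15 · bbrrbrbbrrrbbrr · max L 1379/1024 · min R 5517/4096 => 11033/8192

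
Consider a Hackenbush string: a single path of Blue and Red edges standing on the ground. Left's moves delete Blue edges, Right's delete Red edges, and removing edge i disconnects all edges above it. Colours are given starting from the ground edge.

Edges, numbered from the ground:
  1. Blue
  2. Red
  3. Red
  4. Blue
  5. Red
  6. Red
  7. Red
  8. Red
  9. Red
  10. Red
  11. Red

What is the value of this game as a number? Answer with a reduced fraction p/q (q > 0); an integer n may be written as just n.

step 1: add Blue to get B; options L={ 0 } R={ · } — 1
step 2: add Red to get BR; options L={ 0 } R={ 1 } — 1/2
step 3: add Red to get BRR; options L={ 0 } R={ 1/2; 1 } — 1/4
step 4: add Blue to get BRRB; options L={ 0; 1/4 } R={ 1/2; 1 } — 3/8
step 5: add Red to get BRRBR; options L={ 0; 1/4 } R={ 3/8; 1/2; 1 } — 5/16
step 6: add Red to get BRRBRR; options L={ 0; 1/4 } R={ 5/16; 3/8; 1/2; 1 } — 9/32
step 7: add Red to get BRRBRRR; options L={ 0; 1/4 } R={ 9/32; 5/16; 3/8; 1/2; 1 } — 17/64
step 8: add Red to get BRRBRRRR; options L={ 0; 1/4 } R={ 17/64; 9/32; 5/16; 3/8; 1/2; 1 } — 33/128
step 9: add Red to get BRRBRRRRR; options L={ 0; 1/4 } R={ 33/128; 17/64; 9/32; 5/16; 3/8; 1/2; 1 } — 65/256
step 10: add Red to get BRRBRRRRRR; options L={ 0; 1/4 } R={ 65/256; 33/128; 17/64; 9/32; 5/16; 3/8; 1/2; 1 } — 129/512
step 11: add Red to get BRRBRRRRRRR; options L={ 0; 1/4 } R={ 129/512; 65/256; 33/128; 17/64; 9/32; 5/16; 3/8; 1/2; 1 } — 257/1024

257/1024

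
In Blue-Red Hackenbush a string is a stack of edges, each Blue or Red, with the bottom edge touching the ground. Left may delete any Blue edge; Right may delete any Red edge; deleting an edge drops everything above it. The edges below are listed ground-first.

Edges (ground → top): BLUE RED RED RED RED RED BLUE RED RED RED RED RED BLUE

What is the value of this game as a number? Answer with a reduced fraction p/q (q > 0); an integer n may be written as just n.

131/4096

Recurse on prefixes of the 13-edge string BLUE RED RED RED RED RED BLUE RED RED RED RED RED BLUE:
G_1 [B]  L=[0]  R=[·]  = 1
G_2 [BR]  L=[0]  R=[1]  = 1/2
G_3 [BRR]  L=[0]  R=[1/2 1]  = 1/4
G_4 [BRRR]  L=[0]  R=[1/4 1/2 1]  = 1/8
G_5 [BRRRR]  L=[0]  R=[1/8 1/4 1/2 1]  = 1/16
G_6 [BRRRRR]  L=[0]  R=[1/16 1/8 1/4 1/2 1]  = 1/32
G_7 [BRRRRRB]  L=[0 1/32]  R=[1/16 1/8 1/4 1/2 1]  = 3/64
G_8 [BRRRRRBR]  L=[0 1/32]  R=[3/64 1/16 1/8 1/4 1/2 1]  = 5/128
G_9 [BRRRRRBRR]  L=[0 1/32]  R=[5/128 3/64 1/16 1/8 1/4 1/2 1]  = 9/256
G_10 [BRRRRRBRRR]  L=[0 1/32]  R=[9/256 5/128 3/64 1/16 1/8 1/4 1/2 1]  = 17/512
G_11 [BRRRRRBRRRR]  L=[0 1/32]  R=[17/512 9/256 5/128 3/64 1/16 1/8 1/4 1/2 1]  = 33/1024
G_12 [BRRRRRBRRRRR]  L=[0 1/32]  R=[33/1024 17/512 9/256 5/128 3/64 1/16 1/8 1/4 1/2 1]  = 65/2048
G_13 [BRRRRRBRRRRRB]  L=[0 1/32 65/2048]  R=[33/1024 17/512 9/256 5/128 3/64 1/16 1/8 1/4 1/2 1]  = 131/4096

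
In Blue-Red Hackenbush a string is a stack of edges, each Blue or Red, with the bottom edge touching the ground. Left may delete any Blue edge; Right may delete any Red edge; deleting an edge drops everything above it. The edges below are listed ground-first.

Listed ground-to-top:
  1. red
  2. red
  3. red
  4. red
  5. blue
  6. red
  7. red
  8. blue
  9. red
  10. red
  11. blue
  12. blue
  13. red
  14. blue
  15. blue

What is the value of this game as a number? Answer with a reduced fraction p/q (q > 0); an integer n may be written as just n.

-7881/2048

1 of 15 · r · max L −∞ · min R 0 ⇒ -1
2 of 15 · rr · max L −∞ · min R -1 ⇒ -2
3 of 15 · rrr · max L −∞ · min R -2 ⇒ -3
4 of 15 · rrrr · max L −∞ · min R -3 ⇒ -4
5 of 15 · rrrrb · max L -4 · min R -3 ⇒ -7/2
6 of 15 · rrrrbr · max L -4 · min R -7/2 ⇒ -15/4
7 of 15 · rrrrbrr · max L -4 · min R -15/4 ⇒ -31/8
8 of 15 · rrrrbrrb · max L -31/8 · min R -15/4 ⇒ -61/16
9 of 15 · rrrrbrrbr · max L -31/8 · min R -61/16 ⇒ -123/32
10 of 15 · rrrrbrrbrr · max L -31/8 · min R -123/32 ⇒ -247/64
11 of 15 · rrrrbrrbrrb · max L -247/64 · min R -123/32 ⇒ -493/128
12 of 15 · rrrrbrrbrrbb · max L -493/128 · min R -123/32 ⇒ -985/256
13 of 15 · rrrrbrrbrrbbr · max L -493/128 · min R -985/256 ⇒ -1971/512
14 of 15 · rrrrbrrbrrbbrb · max L -1971/512 · min R -985/256 ⇒ -3941/1024
15 of 15 · rrrrbrrbrrbbrbb · max L -3941/1024 · min R -985/256 ⇒ -7881/2048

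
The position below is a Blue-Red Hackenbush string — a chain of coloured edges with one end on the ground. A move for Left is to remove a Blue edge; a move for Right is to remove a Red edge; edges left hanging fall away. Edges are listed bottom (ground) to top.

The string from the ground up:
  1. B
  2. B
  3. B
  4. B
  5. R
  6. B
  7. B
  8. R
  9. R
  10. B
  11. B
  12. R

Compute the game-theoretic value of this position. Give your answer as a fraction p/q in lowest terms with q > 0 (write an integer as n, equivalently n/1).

973/256

Prefix values for B B B B R B B R R B B R via {L|R} + simplicity:
edge 1 of 12 (B): { 0 | none } gives 1
edge 2 of 12 (B): { 0,1 | none } gives 2
edge 3 of 12 (B): { 0,1,2 | none } gives 3
edge 4 of 12 (B): { 0,1,2,3 | none } gives 4
edge 5 of 12 (R): { 0,1,2,3 | 4 } gives 7/2
edge 6 of 12 (B): { 0,1,2,3,7/2 | 4 } gives 15/4
edge 7 of 12 (B): { 0,1,2,3,7/2,15/4 | 4 } gives 31/8
edge 8 of 12 (R): { 0,1,2,3,7/2,15/4 | 31/8,4 } gives 61/16
edge 9 of 12 (R): { 0,1,2,3,7/2,15/4 | 61/16,31/8,4 } gives 121/32
edge 10 of 12 (B): { 0,1,2,3,7/2,15/4,121/32 | 61/16,31/8,4 } gives 243/64
edge 11 of 12 (B): { 0,1,2,3,7/2,15/4,121/32,243/64 | 61/16,31/8,4 } gives 487/128
edge 12 of 12 (R): { 0,1,2,3,7/2,15/4,121/32,243/64 | 487/128,61/16,31/8,4 } gives 973/256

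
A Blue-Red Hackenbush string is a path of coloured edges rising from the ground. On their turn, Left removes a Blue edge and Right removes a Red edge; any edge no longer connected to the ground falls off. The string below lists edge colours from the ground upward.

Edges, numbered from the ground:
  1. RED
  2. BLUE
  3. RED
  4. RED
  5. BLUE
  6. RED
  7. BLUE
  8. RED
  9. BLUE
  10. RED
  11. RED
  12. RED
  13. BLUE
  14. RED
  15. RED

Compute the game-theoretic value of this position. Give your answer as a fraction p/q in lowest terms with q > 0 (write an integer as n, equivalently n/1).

Recurse on prefixes of the 15-edge string RED BLUE RED RED BLUE RED BLUE RED BLUE RED RED RED BLUE RED RED:
edge 1 of 15 (RED): { ∅ | 0 } => -1
edge 2 of 15 (BLUE): { -1 | 0 } => -1/2
edge 3 of 15 (RED): { -1 | -1/2; 0 } => -3/4
edge 4 of 15 (RED): { -1 | -3/4; -1/2; 0 } => -7/8
edge 5 of 15 (BLUE): { -1; -7/8 | -3/4; -1/2; 0 } => -13/16
edge 6 of 15 (RED): { -1; -7/8 | -13/16; -3/4; -1/2; 0 } => -27/32
edge 7 of 15 (BLUE): { -1; -7/8; -27/32 | -13/16; -3/4; -1/2; 0 } => -53/64
edge 8 of 15 (RED): { -1; -7/8; -27/32 | -53/64; -13/16; -3/4; -1/2; 0 } => -107/128
edge 9 of 15 (BLUE): { -1; -7/8; -27/32; -107/128 | -53/64; -13/16; -3/4; -1/2; 0 } => -213/256
edge 10 of 15 (RED): { -1; -7/8; -27/32; -107/128 | -213/256; -53/64; -13/16; -3/4; -1/2; 0 } => -427/512
edge 11 of 15 (RED): { -1; -7/8; -27/32; -107/128 | -427/512; -213/256; -53/64; -13/16; -3/4; -1/2; 0 } => -855/1024
edge 12 of 15 (RED): { -1; -7/8; -27/32; -107/128 | -855/1024; -427/512; -213/256; -53/64; -13/16; -3/4; -1/2; 0 } => -1711/2048
edge 13 of 15 (BLUE): { -1; -7/8; -27/32; -107/128; -1711/2048 | -855/1024; -427/512; -213/256; -53/64; -13/16; -3/4; -1/2; 0 } => -3421/4096
edge 14 of 15 (RED): { -1; -7/8; -27/32; -107/128; -1711/2048 | -3421/4096; -855/1024; -427/512; -213/256; -53/64; -13/16; -3/4; -1/2; 0 } => -6843/8192
edge 15 of 15 (RED): { -1; -7/8; -27/32; -107/128; -1711/2048 | -6843/8192; -3421/4096; -855/1024; -427/512; -213/256; -53/64; -13/16; -3/4; -1/2; 0 } => -13687/16384

-13687/16384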